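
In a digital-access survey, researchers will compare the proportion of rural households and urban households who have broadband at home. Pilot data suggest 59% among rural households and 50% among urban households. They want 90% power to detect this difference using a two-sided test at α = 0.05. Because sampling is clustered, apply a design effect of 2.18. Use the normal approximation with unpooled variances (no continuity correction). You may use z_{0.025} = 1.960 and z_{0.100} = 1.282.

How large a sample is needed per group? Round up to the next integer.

n = (z_{α/2} + z_β)² · [p₁(1−p₁) + p₂(1−p₂)] / (p₁ − p₂)²
  = (1.960 + 1.282)² · (0.59·0.41 + 0.50·0.50) / (0.09)²
  = (3.242)² · (0.2419 + 0.2500) / 0.0081
  = 10.5106 · 0.4919 / 0.0081
  = 638.29
Design effect: 2.18 × 638.29 = 1391.47.
Round up → n = 1392 per group.

n = 1392 per group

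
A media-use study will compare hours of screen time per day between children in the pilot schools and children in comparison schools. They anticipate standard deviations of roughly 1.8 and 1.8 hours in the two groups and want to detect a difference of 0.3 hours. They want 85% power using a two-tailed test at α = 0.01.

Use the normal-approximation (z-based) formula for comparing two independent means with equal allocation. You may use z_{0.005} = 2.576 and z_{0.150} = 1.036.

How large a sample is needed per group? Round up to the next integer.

n = (z_{α/2} + z_β)² · (σ₁² + σ₂²) / δ²
  = (2.576 + 1.036)² · (1.8² + 1.8² = 6.48) / 0.3²
  = 13.0465 · 6.48 / 0.09
  = 939.35
Round up → n = 940 per group.

n = 940 per group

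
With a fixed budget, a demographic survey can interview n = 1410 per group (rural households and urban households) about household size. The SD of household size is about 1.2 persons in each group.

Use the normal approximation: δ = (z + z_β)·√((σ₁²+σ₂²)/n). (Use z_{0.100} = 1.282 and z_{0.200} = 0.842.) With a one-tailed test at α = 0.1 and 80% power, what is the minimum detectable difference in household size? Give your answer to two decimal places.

δ = (z_α + z_β) · √((σ₁²+σ₂²)/n)
  = (1.282 + 0.842) · √(2.88/1410)
  = 2.124 · √0.00204
  = 2.124 · 0.0452
  = 0.0960

Minimum detectable difference ≈ 0.10 persons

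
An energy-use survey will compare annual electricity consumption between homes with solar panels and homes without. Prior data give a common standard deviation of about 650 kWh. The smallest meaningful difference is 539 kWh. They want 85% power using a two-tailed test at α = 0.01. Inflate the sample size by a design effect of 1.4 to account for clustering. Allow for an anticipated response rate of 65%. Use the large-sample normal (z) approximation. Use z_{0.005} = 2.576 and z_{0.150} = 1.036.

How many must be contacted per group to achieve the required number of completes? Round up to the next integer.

n = (z_{α/2} + z_β)² · (σ₁² + σ₂²) / δ²
  = (2.576 + 1.036)² · (2·650² = 845000) / 539²
  = 13.0465 · 845000 / 290521
  = 37.95
Design effect: 1.4 × 37.95 = 53.13.
Adjust for 65% response: 53.13 / 0.65 = 81.73.
Round up → n = 82 per group.

n = 82 per group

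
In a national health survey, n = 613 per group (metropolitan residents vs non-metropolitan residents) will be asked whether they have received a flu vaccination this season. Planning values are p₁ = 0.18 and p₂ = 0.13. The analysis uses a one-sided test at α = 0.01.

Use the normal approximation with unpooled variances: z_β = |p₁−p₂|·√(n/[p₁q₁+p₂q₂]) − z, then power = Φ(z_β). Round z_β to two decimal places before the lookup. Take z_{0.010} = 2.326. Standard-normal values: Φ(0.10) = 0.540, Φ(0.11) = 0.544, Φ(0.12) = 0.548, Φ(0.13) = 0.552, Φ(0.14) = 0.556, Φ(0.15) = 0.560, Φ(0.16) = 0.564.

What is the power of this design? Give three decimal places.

Power ≈ 0.540

z_β = |p₁−p₂|·√(n/[p₁q₁+p₂q₂]) − z_α
    = 0.05 · √(613/0.2607) − 2.326
    = 0.05 · 48.4908 − 2.326
    = 2.4245 − 2.326 = 0.0985 → 0.10
Power = Φ(0.10) = 0.540.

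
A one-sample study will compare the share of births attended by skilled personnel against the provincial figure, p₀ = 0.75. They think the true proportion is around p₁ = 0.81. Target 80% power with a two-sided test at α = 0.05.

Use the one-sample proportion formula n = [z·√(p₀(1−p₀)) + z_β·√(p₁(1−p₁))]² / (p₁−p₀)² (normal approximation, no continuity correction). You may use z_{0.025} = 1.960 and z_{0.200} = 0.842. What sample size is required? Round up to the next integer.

n = 387

n = [z_{α/2}·√(p₀q₀) + z_β·√(p₁q₁)]² / (p₁ − p₀)²
  = [1.960·√(0.75·0.25) + 0.842·√(0.81·0.19)]² / (0.06)²
  = [1.960·0.4330 + 0.842·0.3923]² / 0.0036
  = [1.1790]² / 0.0036
  = 386.14
Round up → n = 387.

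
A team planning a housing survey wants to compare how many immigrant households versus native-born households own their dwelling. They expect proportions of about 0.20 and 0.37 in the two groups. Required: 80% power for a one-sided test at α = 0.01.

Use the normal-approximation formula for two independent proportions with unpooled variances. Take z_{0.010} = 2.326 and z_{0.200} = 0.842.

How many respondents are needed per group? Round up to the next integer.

n = (z_α + z_β)² · [p₁(1−p₁) + p₂(1−p₂)] / (p₁ − p₂)²
  = (2.326 + 0.842)² · (0.20·0.80 + 0.37·0.63) / (-0.17)²
  = (3.168)² · (0.1600 + 0.2331) / 0.0289
  = 10.0362 · 0.3931 / 0.0289
  = 136.51
Round up → n = 137 per group.

n = 137 per group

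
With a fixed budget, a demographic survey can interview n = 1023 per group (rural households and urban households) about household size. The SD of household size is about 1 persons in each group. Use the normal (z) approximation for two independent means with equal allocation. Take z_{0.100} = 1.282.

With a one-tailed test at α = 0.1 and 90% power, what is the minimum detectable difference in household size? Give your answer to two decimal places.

Minimum detectable difference ≈ 0.11 persons

δ = (z_α + z_β) · √((σ₁²+σ₂²)/n)
  = (1.282 + 1.282) · √(2/1023)
  = 2.564 · √0.00196
  = 2.564 · 0.0442
  = 0.1134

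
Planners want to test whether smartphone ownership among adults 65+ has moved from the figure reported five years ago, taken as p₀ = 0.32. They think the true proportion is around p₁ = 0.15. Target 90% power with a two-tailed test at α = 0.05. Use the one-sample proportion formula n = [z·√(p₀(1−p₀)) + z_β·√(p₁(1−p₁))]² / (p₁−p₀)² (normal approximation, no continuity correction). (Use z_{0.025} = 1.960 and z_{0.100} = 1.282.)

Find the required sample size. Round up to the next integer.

n = [z_{α/2}·√(p₀q₀) + z_β·√(p₁q₁)]² / (p₁ − p₀)²
  = [1.960·√(0.32·0.68) + 1.282·√(0.15·0.85)]² / (-0.17)²
  = [1.960·0.4665 + 1.282·0.3571]² / 0.0289
  = [1.3721]² / 0.0289
  = 65.14
Round up → n = 66.

n = 66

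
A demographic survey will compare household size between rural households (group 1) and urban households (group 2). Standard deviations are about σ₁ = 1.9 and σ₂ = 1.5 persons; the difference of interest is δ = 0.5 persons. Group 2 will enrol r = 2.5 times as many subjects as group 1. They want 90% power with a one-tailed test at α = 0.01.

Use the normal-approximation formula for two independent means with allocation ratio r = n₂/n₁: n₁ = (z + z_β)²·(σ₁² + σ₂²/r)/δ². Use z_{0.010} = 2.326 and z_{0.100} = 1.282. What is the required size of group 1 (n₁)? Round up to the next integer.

n₁ = (z_α + z_β)² · (σ₁² + σ₂²/r) / δ²
   = (2.326 + 1.282)² · (1.9² + 1.5²/2.5) / 0.5²
   = 13.0177 · (3.61 + 0.9) / 0.25
   = 13.0177 · 4.51 / 0.25
   = 234.84
Round up → n₁ = 235; n₂ = r·n₁ = 2.5 × 235 = 588.

n₁ = 235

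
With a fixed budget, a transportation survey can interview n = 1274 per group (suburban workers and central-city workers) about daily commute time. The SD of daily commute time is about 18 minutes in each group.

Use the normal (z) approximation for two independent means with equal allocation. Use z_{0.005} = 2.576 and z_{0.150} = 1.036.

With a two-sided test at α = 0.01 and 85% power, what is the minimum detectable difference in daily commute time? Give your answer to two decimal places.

δ = (z_{α/2} + z_β) · √((σ₁²+σ₂²)/n)
  = (2.576 + 1.036) · √(648/1274)
  = 3.612 · √0.50863
  = 3.612 · 0.7132
  = 2.5760

Minimum detectable difference ≈ 2.58 minutes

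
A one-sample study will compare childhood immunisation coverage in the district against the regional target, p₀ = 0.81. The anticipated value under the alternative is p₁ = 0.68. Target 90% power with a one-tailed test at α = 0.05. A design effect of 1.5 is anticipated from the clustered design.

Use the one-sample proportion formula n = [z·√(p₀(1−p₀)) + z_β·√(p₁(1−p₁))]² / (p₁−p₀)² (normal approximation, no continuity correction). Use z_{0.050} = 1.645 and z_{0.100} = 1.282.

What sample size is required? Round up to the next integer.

n = [z_α·√(p₀q₀) + z_β·√(p₁q₁)]² / (p₁ − p₀)²
  = [1.645·√(0.81·0.19) + 1.282·√(0.68·0.32)]² / (-0.13)²
  = [1.645·0.3923 + 1.282·0.4665]² / 0.0169
  = [1.2434]² / 0.0169
  = 91.48
Design effect: 1.5 × 91.48 = 137.21.
Round up → n = 138.

n = 138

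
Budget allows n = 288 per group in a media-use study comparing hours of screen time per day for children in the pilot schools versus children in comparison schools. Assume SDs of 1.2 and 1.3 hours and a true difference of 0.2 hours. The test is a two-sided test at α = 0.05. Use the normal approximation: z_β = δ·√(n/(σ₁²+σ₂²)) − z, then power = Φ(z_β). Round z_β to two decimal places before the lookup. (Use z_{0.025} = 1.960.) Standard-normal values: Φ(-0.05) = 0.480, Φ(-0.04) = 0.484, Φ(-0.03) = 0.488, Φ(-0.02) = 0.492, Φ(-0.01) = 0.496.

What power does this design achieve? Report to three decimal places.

Power ≈ 0.484

z_β = δ·√(n/(σ₁²+σ₂²)) − z_{α/2}
    = 0.2 · √(288/3.13) − 1.960
    = 0.2 · 9.59233 − 1.960
    = 1.9185 − 1.960 = -0.0415 → -0.04
Power = Φ(-0.04) = 0.484.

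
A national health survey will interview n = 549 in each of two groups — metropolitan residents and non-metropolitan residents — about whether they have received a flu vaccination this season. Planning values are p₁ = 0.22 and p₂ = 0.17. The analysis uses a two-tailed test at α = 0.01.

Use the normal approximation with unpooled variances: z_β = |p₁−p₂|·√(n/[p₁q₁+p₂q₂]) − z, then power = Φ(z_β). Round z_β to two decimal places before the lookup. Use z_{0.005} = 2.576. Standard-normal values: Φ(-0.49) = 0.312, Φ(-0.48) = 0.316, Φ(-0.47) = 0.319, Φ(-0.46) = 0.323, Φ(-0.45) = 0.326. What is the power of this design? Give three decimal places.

z_β = |p₁−p₂|·√(n/[p₁q₁+p₂q₂]) − z_{α/2}
    = 0.05 · √(549/0.3127) − 2.576
    = 0.05 · 41.9008 − 2.576
    = 2.0950 − 2.576 = -0.4810 → -0.48
Power = Φ(-0.48) = 0.316.

Power ≈ 0.316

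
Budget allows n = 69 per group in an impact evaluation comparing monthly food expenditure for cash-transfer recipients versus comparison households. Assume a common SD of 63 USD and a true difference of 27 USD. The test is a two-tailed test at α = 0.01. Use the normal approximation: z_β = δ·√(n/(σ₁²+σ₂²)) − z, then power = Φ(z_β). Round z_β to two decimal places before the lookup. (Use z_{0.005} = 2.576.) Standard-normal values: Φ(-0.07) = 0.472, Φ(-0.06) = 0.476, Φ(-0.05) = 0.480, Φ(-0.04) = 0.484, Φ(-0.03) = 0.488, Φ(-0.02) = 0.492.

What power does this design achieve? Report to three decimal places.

Power ≈ 0.476

z_β = δ·√(n/(σ₁²+σ₂²)) − z_{α/2}
    = 27 · √(69/7938) − 2.576
    = 27 · 0.09323 − 2.576
    = 2.5173 − 2.576 = -0.0587 → -0.06
Power = Φ(-0.06) = 0.476.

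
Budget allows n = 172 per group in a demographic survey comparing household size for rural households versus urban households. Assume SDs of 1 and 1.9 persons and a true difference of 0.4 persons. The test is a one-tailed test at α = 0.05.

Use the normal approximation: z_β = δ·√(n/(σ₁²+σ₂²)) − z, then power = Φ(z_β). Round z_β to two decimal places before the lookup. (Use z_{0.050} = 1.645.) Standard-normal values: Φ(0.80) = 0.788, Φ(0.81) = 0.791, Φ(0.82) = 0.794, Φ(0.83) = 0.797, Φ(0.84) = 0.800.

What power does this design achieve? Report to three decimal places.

z_β = δ·√(n/(σ₁²+σ₂²)) − z_α
    = 0.4 · √(172/4.61) − 1.645
    = 0.4 · 6.10821 − 1.645
    = 2.4433 − 1.645 = 0.7983 → 0.80
Power = Φ(0.80) = 0.788.

Power ≈ 0.788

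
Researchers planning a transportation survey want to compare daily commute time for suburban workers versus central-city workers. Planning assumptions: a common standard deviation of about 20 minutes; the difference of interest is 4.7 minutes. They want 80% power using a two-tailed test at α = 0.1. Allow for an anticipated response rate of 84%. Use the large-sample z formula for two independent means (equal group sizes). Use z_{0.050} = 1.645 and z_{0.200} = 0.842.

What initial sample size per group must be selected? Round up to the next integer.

n = (z_{α/2} + z_β)² · (σ₁² + σ₂²) / δ²
  = (1.645 + 0.842)² · (2·20² = 800) / 4.7²
  = 6.1852 · 800 / 22.09
  = 224.00
Adjust for 84% response: 224.00 / 0.84 = 266.67.
Round up → n = 267 per group.

n = 267 per group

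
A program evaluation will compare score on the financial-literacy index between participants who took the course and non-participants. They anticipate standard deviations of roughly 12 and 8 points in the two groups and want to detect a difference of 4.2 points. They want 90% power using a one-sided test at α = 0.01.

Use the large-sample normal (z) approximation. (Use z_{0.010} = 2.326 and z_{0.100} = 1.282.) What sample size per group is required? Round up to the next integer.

n = (z_α + z_β)² · (σ₁² + σ₂²) / δ²
  = (2.326 + 1.282)² · (12² + 8² = 208) / 4.2²
  = 13.0177 · 208 / 17.64
  = 153.50
Round up → n = 154 per group.

n = 154 per group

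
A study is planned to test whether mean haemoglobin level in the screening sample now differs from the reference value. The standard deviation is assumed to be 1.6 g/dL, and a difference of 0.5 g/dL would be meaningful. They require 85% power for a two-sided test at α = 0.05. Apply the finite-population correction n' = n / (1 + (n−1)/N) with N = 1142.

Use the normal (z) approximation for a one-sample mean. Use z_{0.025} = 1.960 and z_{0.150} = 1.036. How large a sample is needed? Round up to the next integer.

n = (z_{α/2} + z_β)² · σ² / δ²
  = (1.960 + 1.036)² · 1.6² / 0.5²
  = 8.9760 · 2.56 / 0.25
  = 91.91
Finite-population correction (N = 1142): 91.91 / (1 + (91.91 − 1)/1142) = 85.14.
Round up → n = 86.

n = 86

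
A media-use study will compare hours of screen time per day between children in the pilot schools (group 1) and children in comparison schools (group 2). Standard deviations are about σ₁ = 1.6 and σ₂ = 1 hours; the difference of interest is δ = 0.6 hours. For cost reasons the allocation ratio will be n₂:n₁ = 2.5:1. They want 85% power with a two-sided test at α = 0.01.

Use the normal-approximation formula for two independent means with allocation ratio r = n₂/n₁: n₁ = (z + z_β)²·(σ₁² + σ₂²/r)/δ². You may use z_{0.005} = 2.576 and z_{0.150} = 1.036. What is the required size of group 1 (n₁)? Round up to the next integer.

n₁ = (z_{α/2} + z_β)² · (σ₁² + σ₂²/r) / δ²
   = (2.576 + 1.036)² · (1.6² + 1²/2.5) / 0.6²
   = 13.0465 · (2.56 + 0.4) / 0.36
   = 13.0465 · 2.96 / 0.36
   = 107.27
Round up → n₁ = 108; n₂ = r·n₁ = 2.5 × 108 = 270.

n₁ = 108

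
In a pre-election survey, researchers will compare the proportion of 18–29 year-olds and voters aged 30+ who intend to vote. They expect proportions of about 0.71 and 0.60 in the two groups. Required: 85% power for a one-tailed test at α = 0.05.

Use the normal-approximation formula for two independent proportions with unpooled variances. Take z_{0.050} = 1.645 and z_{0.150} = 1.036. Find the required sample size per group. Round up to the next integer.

n = (z_α + z_β)² · [p₁(1−p₁) + p₂(1−p₂)] / (p₁ − p₂)²
  = (1.645 + 1.036)² · (0.71·0.29 + 0.60·0.40) / (0.11)²
  = (2.681)² · (0.2059 + 0.2400) / 0.0121
  = 7.1878 · 0.4459 / 0.0121
  = 264.88
Round up → n = 265 per group.

n = 265 per group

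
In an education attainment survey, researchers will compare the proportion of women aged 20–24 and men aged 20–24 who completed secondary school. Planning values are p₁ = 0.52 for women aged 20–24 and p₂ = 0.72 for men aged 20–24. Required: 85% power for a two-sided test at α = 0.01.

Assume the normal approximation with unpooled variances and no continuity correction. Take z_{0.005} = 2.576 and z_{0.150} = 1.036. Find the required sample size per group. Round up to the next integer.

n = (z_{α/2} + z_β)² · [p₁(1−p₁) + p₂(1−p₂)] / (p₁ − p₂)²
  = (2.576 + 1.036)² · (0.52·0.48 + 0.72·0.28) / (-0.20)²
  = (3.612)² · (0.2496 + 0.2016) / 0.0400
  = 13.0465 · 0.4512 / 0.0400
  = 147.17
Round up → n = 148 per group.

n = 148 per group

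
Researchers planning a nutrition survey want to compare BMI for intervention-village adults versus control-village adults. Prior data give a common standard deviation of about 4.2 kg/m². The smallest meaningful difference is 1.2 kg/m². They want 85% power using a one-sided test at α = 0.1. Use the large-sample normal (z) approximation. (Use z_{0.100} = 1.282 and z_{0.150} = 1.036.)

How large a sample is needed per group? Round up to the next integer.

n = 132 per group

n = (z_α + z_β)² · (σ₁² + σ₂²) / δ²
  = (1.282 + 1.036)² · (2·4.2² = 35.28) / 1.2²
  = 5.3731 · 35.28 / 1.44
  = 131.64
Round up → n = 132 per group.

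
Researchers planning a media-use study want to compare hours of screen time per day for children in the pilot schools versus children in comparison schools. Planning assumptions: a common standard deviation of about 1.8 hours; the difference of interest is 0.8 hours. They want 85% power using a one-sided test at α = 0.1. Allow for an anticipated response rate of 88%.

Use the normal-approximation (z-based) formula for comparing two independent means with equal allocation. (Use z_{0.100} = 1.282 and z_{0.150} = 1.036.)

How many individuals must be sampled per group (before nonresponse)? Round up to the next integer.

n = (z_α + z_β)² · (σ₁² + σ₂²) / δ²
  = (1.282 + 1.036)² · (2·1.8² = 6.48) / 0.8²
  = 5.3731 · 6.48 / 0.64
  = 54.40
Adjust for 88% response: 54.40 / 0.88 = 61.82.
Round up → n = 62 per group.

n = 62 per group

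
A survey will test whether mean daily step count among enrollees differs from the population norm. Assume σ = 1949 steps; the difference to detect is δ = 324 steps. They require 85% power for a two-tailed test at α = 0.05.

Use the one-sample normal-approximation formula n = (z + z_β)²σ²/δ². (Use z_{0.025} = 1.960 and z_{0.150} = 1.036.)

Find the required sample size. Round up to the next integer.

n = (z_{α/2} + z_β)² · σ² / δ²
  = (1.960 + 1.036)² · 1949² / 324²
  = 8.9760 · 3798601 / 104976
  = 324.80
Round up → n = 325.

n = 325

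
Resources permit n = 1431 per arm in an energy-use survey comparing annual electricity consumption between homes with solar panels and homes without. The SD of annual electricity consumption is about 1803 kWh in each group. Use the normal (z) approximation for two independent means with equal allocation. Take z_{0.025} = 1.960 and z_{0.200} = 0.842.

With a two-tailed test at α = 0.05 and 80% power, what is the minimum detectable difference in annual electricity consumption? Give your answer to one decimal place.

δ = (z_{α/2} + z_β) · √((σ₁²+σ₂²)/n)
  = (1.960 + 0.842) · √(6501618/1431)
  = 2.802 · √4543.4
  = 2.802 · 67.4048
  = 188.8683

Minimum detectable difference ≈ 188.9 kWh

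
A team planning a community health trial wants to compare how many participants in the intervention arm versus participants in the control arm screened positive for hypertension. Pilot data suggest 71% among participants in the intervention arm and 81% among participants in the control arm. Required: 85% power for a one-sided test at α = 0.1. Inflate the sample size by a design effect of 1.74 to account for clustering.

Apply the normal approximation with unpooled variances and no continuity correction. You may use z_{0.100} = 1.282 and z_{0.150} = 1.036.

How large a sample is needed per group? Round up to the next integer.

n = (z_α + z_β)² · [p₁(1−p₁) + p₂(1−p₂)] / (p₁ − p₂)²
  = (1.282 + 1.036)² · (0.71·0.29 + 0.81·0.19) / (-0.10)²
  = (2.318)² · (0.2059 + 0.1539) / 0.0100
  = 5.3731 · 0.3598 / 0.0100
  = 193.33
Design effect: 1.74 × 193.33 = 336.39.
Round up → n = 337 per group.

n = 337 per group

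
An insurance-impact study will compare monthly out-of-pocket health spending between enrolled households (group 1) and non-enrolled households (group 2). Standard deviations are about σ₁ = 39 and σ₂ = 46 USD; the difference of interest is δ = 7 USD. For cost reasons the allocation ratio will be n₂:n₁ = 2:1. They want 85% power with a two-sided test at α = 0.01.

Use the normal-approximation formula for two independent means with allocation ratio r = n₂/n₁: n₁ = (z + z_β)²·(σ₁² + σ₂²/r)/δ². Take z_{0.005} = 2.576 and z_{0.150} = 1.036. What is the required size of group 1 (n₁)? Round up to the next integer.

n₁ = (z_{α/2} + z_β)² · (σ₁² + σ₂²/r) / δ²
   = (2.576 + 1.036)² · (39² + 46²/2) / 7²
   = 13.0465 · (1521 + 1058) / 49
   = 13.0465 · 2579 / 49
   = 686.67
Round up → n₁ = 687; n₂ = r·n₁ = 2 × 687 = 1374.

n₁ = 687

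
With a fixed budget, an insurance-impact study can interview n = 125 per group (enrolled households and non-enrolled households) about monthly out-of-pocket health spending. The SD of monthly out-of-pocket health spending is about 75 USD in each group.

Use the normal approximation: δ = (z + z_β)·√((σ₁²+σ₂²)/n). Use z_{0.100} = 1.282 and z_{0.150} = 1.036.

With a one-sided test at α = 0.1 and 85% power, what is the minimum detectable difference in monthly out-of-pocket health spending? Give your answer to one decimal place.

Minimum detectable difference ≈ 22.0 USD

δ = (z_α + z_β) · √((σ₁²+σ₂²)/n)
  = (1.282 + 1.036) · √(11250/125)
  = 2.318 · √90
  = 2.318 · 9.4868
  = 21.9905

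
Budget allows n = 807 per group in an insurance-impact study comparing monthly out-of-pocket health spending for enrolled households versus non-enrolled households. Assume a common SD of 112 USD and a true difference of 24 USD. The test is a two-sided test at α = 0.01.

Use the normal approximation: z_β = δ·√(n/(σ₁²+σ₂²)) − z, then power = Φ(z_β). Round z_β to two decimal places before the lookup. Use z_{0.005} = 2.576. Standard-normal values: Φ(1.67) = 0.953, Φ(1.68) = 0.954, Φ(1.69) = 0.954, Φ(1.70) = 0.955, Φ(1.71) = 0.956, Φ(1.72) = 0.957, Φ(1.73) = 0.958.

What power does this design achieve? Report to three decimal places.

z_β = δ·√(n/(σ₁²+σ₂²)) − z_{α/2}
    = 24 · √(807/25088) − 2.576
    = 24 · 0.17935 − 2.576
    = 4.3044 − 2.576 = 1.7284 → 1.73
Power = Φ(1.73) = 0.958.

Power ≈ 0.958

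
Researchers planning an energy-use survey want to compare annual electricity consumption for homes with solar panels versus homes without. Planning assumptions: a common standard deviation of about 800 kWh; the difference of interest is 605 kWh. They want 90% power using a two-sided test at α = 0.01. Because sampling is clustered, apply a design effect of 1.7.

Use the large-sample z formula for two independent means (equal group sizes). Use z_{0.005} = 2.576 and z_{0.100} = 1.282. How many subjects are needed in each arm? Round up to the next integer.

n = (z_{α/2} + z_β)² · (σ₁² + σ₂²) / δ²
  = (2.576 + 1.282)² · (2·800² = 1280000) / 605²
  = 14.8842 · 1280000 / 366025
  = 52.05
Design effect: 1.7 × 52.05 = 88.49.
Round up → n = 89 per group.

n = 89 per group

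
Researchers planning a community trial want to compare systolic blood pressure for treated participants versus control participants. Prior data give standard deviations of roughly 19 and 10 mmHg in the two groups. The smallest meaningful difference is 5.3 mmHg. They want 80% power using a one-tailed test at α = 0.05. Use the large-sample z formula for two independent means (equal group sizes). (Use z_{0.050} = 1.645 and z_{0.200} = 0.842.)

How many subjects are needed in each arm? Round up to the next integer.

n = 102 per group

n = (z_α + z_β)² · (σ₁² + σ₂²) / δ²
  = (1.645 + 0.842)² · (19² + 10² = 461) / 5.3²
  = 6.1852 · 461 / 28.09
  = 101.51
Round up → n = 102 per group.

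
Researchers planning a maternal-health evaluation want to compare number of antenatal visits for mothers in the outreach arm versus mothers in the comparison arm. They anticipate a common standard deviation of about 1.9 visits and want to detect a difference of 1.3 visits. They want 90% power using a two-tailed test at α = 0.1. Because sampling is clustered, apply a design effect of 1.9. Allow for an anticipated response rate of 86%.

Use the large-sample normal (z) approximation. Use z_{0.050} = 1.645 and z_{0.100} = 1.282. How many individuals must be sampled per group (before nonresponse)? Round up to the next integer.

n = (z_{α/2} + z_β)² · (σ₁² + σ₂²) / δ²
  = (1.645 + 1.282)² · (2·1.9² = 7.22) / 1.3²
  = 8.5673 · 7.22 / 1.69
  = 36.60
Design effect: 1.9 × 36.60 = 69.54.
Adjust for 86% response: 69.54 / 0.86 = 80.86.
Round up → n = 81 per group.

n = 81 per group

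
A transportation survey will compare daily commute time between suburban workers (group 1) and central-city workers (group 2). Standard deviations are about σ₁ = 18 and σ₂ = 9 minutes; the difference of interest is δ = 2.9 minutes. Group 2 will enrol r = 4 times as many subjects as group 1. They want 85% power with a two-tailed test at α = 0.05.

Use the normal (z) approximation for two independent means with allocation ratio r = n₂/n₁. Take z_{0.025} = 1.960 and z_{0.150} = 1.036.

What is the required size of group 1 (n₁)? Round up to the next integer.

n₁ = 368

n₁ = (z_{α/2} + z_β)² · (σ₁² + σ₂²/r) / δ²
   = (1.960 + 1.036)² · (18² + 9²/4) / 2.9²
   = 8.9760 · (324 + 20.25) / 8.41
   = 8.9760 · 344.25 / 8.41
   = 367.42
Round up → n₁ = 368; n₂ = r·n₁ = 4 × 368 = 1472.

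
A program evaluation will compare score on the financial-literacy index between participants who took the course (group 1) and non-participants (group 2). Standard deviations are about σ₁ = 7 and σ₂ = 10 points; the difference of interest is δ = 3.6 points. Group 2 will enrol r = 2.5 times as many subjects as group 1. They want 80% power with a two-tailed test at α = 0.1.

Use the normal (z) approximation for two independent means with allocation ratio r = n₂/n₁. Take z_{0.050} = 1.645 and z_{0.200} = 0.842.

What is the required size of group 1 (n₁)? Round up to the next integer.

n₁ = (z_{α/2} + z_β)² · (σ₁² + σ₂²/r) / δ²
   = (1.645 + 0.842)² · (7² + 10²/2.5) / 3.6²
   = 6.1852 · (49 + 40) / 12.96
   = 6.1852 · 89 / 12.96
   = 42.48
Round up → n₁ = 43; n₂ = r·n₁ = 2.5 × 43 = 108.

n₁ = 43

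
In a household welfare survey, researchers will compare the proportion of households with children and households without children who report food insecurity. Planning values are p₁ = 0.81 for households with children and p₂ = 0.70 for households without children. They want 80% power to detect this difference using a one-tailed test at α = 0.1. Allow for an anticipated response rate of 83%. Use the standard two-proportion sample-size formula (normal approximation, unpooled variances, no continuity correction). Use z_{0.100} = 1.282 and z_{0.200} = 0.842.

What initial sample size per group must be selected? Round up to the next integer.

n = 164 per group

n = (z_α + z_β)² · [p₁(1−p₁) + p₂(1−p₂)] / (p₁ − p₂)²
  = (1.282 + 0.842)² · (0.81·0.19 + 0.70·0.30) / (0.11)²
  = (2.124)² · (0.1539 + 0.2100) / 0.0121
  = 4.5114 · 0.3639 / 0.0121
  = 135.68
Adjust for 83% response: 135.68 / 0.83 = 163.47.
Round up → n = 164 per group.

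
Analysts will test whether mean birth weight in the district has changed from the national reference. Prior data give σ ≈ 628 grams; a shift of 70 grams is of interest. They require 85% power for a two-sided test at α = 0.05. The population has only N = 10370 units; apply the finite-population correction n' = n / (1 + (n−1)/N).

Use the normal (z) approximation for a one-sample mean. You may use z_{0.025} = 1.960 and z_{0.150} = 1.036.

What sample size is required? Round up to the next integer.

n = (z_{α/2} + z_β)² · σ² / δ²
  = (1.960 + 1.036)² · 628² / 70²
  = 8.9760 · 394384 / 4900
  = 722.45
Finite-population correction (N = 10370): 722.45 / (1 + (722.45 − 1)/10370) = 675.46.
Round up → n = 676.

n = 676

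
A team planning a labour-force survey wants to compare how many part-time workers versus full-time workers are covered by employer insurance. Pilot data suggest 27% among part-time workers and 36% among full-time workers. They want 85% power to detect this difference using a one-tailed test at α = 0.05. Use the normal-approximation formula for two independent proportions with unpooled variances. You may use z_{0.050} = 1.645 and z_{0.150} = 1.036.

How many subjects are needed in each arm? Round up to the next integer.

n = 380 per group

n = (z_α + z_β)² · [p₁(1−p₁) + p₂(1−p₂)] / (p₁ − p₂)²
  = (1.645 + 1.036)² · (0.27·0.73 + 0.36·0.64) / (-0.09)²
  = (2.681)² · (0.1971 + 0.2304) / 0.0081
  = 7.1878 · 0.4275 / 0.0081
  = 379.35
Round up → n = 380 per group.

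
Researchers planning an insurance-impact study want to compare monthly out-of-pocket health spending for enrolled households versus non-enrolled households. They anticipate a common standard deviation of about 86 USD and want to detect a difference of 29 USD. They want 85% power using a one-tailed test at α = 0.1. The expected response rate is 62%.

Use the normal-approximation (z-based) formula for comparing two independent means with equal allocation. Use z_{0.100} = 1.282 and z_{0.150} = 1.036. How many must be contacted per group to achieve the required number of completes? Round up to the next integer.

n = 153 per group

n = (z_α + z_β)² · (σ₁² + σ₂²) / δ²
  = (1.282 + 1.036)² · (2·86² = 14792) / 29²
  = 5.3731 · 14792 / 841
  = 94.51
Adjust for 62% response: 94.51 / 0.62 = 152.43.
Round up → n = 153 per group.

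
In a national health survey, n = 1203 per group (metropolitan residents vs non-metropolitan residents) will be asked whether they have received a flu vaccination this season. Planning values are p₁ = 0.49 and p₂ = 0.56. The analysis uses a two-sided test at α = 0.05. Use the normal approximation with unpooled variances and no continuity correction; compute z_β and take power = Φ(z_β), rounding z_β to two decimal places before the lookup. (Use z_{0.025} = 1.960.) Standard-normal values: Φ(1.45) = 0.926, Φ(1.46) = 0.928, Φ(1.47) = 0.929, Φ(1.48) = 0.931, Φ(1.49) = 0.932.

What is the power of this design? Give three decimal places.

Power ≈ 0.932

z_β = |p₁−p₂|·√(n/[p₁q₁+p₂q₂]) − z_{α/2}
    = 0.07 · √(1203/0.4963) − 1.960
    = 0.07 · 49.2335 − 1.960
    = 3.4463 − 1.960 = 1.4863 → 1.49
Power = Φ(1.49) = 0.932.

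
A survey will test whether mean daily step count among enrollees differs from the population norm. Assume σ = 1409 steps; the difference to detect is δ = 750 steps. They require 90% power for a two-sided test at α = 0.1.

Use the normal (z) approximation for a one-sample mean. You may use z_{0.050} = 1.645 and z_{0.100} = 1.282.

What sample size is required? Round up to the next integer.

n = (z_{α/2} + z_β)² · σ² / δ²
  = (1.645 + 1.282)² · 1409² / 750²
  = 8.5673 · 1985281 / 562500
  = 30.24
Round up → n = 31.

n = 31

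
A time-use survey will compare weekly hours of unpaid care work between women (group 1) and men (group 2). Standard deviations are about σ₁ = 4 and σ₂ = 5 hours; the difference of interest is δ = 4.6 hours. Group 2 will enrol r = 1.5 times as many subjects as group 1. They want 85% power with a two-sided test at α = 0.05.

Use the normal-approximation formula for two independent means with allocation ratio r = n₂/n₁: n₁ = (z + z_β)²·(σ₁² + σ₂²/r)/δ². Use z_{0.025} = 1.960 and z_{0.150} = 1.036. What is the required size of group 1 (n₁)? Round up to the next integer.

n₁ = 14

n₁ = (z_{α/2} + z_β)² · (σ₁² + σ₂²/r) / δ²
   = (1.960 + 1.036)² · (4² + 5²/1.5) / 4.6²
   = 8.9760 · (16 + 16.6667) / 21.16
   = 8.9760 · 32.6667 / 21.16
   = 13.86
Round up → n₁ = 14; n₂ = r·n₁ = 1.5 × 14 = 21.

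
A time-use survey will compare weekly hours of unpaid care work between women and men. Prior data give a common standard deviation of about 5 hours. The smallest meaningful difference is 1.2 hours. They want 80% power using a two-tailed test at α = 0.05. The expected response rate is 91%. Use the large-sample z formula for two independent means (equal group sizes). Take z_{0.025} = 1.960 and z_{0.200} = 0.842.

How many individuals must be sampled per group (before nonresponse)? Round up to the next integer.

n = (z_{α/2} + z_β)² · (σ₁² + σ₂²) / δ²
  = (1.960 + 0.842)² · (2·5² = 50) / 1.2²
  = 7.8512 · 50 / 1.44
  = 272.61
Adjust for 91% response: 272.61 / 0.91 = 299.57.
Round up → n = 300 per group.

n = 300 per group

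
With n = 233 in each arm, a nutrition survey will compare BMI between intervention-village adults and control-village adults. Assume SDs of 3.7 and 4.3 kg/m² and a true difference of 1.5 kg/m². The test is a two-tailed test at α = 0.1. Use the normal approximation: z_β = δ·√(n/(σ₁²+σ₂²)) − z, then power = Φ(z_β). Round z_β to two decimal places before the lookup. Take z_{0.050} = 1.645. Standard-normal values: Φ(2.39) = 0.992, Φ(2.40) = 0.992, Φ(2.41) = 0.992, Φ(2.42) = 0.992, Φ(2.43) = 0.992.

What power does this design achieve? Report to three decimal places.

Power ≈ 0.992

z_β = δ·√(n/(σ₁²+σ₂²)) − z_{α/2}
    = 1.5 · √(233/32.18) − 1.645
    = 1.5 · 2.69082 − 1.645
    = 4.0362 − 1.645 = 2.3912 → 2.39
Power = Φ(2.39) = 0.992.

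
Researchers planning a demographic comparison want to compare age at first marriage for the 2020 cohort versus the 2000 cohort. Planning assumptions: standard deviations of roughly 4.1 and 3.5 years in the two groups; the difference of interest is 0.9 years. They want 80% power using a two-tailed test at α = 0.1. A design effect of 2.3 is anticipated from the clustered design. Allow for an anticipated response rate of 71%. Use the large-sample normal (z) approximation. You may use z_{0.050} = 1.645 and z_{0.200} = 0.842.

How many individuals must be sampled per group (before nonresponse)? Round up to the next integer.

n = (z_{α/2} + z_β)² · (σ₁² + σ₂²) / δ²
  = (1.645 + 0.842)² · (4.1² + 3.5² = 29.06) / 0.9²
  = 6.1852 · 29.06 / 0.81
  = 221.90
Design effect: 2.3 × 221.90 = 510.38.
Adjust for 71% response: 510.38 / 0.71 = 718.84.
Round up → n = 719 per group.

n = 719 per group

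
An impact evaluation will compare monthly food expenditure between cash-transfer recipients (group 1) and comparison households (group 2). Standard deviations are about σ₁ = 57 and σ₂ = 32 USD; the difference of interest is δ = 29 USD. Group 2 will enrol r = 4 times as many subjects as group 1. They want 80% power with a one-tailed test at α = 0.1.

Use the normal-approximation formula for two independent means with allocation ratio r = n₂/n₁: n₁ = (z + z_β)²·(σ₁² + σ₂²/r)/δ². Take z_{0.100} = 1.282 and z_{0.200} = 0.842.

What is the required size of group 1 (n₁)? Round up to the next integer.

n₁ = 19

n₁ = (z_α + z_β)² · (σ₁² + σ₂²/r) / δ²
   = (1.282 + 0.842)² · (57² + 32²/4) / 29²
   = 4.5114 · (3249 + 256) / 841
   = 4.5114 · 3505 / 841
   = 18.80
Round up → n₁ = 19; n₂ = r·n₁ = 4 × 19 = 76.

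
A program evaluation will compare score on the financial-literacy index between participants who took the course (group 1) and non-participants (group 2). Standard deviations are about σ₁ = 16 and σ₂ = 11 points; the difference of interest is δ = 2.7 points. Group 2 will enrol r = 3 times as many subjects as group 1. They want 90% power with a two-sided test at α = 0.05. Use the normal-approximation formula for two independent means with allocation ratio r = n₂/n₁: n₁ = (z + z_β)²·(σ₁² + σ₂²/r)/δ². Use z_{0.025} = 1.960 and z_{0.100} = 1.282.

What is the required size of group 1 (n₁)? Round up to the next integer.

n₁ = 428

n₁ = (z_{α/2} + z_β)² · (σ₁² + σ₂²/r) / δ²
   = (1.960 + 1.282)² · (16² + 11²/3) / 2.7²
   = 10.5106 · (256 + 40.3333) / 7.29
   = 10.5106 · 296.3333 / 7.29
   = 427.25
Round up → n₁ = 428; n₂ = r·n₁ = 3 × 428 = 1284.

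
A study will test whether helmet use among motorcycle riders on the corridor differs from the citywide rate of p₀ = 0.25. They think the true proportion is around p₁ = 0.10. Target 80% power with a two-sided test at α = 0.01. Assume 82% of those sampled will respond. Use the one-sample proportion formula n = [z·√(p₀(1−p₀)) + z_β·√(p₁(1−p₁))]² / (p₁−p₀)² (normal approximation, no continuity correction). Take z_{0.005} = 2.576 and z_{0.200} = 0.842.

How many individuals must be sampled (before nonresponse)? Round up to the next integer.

n = [z_{α/2}·√(p₀q₀) + z_β·√(p₁q₁)]² / (p₁ − p₀)²
  = [2.576·√(0.25·0.75) + 0.842·√(0.10·0.90)]² / (-0.15)²
  = [2.576·0.4330 + 0.842·0.3000]² / 0.0225
  = [1.3680]² / 0.0225
  = 83.18
Adjust for 82% response: 83.18 / 0.82 = 101.44.
Round up → n = 102.

n = 102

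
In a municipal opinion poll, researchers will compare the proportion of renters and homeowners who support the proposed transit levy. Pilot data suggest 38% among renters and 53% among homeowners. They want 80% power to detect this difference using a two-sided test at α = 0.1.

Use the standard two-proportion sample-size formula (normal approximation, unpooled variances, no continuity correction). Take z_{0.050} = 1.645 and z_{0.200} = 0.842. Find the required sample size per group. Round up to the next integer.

n = (z_{α/2} + z_β)² · [p₁(1−p₁) + p₂(1−p₂)] / (p₁ − p₂)²
  = (1.645 + 0.842)² · (0.38·0.62 + 0.53·0.47) / (-0.15)²
  = (2.487)² · (0.2356 + 0.2491) / 0.0225
  = 6.1852 · 0.4847 / 0.0225
  = 133.24
Round up → n = 134 per group.

n = 134 per group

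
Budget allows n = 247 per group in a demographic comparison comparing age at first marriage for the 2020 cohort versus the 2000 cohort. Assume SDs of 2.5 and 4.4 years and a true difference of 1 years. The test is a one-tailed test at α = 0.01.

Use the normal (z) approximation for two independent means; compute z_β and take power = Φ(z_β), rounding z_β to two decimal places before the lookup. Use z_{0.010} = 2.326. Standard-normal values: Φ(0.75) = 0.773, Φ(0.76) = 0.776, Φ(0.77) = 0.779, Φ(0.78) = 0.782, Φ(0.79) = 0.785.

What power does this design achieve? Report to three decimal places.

z_β = δ·√(n/(σ₁²+σ₂²)) − z_α
    = 1 · √(247/25.61) − 2.326
    = 1 · 3.10559 − 2.326
    = 3.1056 − 2.326 = 0.7796 → 0.78
Power = Φ(0.78) = 0.782.

Power ≈ 0.782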